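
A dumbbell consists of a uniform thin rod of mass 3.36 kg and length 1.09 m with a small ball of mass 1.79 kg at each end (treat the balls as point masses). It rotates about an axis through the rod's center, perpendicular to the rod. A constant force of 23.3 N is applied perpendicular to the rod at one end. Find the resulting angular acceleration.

α ≈ 9.10 rad/s²

I_rod = (1/12)ML² = (1/12)(3.36)(1.09)² = 0.3327 kg·m².
I_balls = 2·m·(L/2)² = 2(1.79)(0.5450)² = 1.063 kg·m².
Total I = 1.396 kg·m².
τ = F·(L/2) = (23.3)(0.545) = 12.70 N·m.
α = τ/I = 12.70/1.396 = 9.096 rad/s².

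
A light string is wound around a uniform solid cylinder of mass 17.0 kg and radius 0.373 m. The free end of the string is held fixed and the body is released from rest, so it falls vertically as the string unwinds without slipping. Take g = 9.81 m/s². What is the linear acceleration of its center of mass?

a ≈ 6.54 m/s²

Translation: Mg − T = Ma. Rotation about the center: TR = Iα with I = ½MR².
With a = αR: T = (I/R²)a = (1/2)M a, so Mg = (1 + 0.5000)Ma.
a = g/(1 + 0.5000) = 9.81/1.500 = 6.540 m/s².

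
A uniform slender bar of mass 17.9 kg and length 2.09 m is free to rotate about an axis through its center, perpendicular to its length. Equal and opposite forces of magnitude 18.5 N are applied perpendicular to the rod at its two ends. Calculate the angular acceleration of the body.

I = (1/12)ML² = (1/12)(17.9)(2.09)² = 6.516 kg·m².
The couple gives τ = F·(L/2) + F·(L/2) = F L = (18.5)(2.09) = 38.66 N·m.
Newton's second law for rotation, τ = Iα, gives α = τ/I = 38.66/6.516 = 5.934 rad/s².

α ≈ 5.93 rad/s²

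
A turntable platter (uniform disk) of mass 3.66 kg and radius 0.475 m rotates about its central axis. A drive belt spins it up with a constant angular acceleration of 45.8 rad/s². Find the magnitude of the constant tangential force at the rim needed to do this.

I = ½MR² = (1/2)(3.66)(0.475)² = 0.4129 kg·m².
The required torque is τ = Iα = (0.4129)(45.80) = 18.91 N·m.
A tangential force at the rim gives τ = FR, so F = τ/R = 18.91/0.475 = 39.81 N.

F ≈ 39.8 N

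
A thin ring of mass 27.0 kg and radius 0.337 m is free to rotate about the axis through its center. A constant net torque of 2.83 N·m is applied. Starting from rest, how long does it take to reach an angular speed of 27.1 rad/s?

t ≈ 29.4 s

I = MR² = (27.0)(0.337)² = 3.066 kg·m².
α = τ/I = 2.83/3.066 = 0.9229 rad/s².
ω = αt ⇒ t = ω/α = 27.1/0.9229 = 29.36 s.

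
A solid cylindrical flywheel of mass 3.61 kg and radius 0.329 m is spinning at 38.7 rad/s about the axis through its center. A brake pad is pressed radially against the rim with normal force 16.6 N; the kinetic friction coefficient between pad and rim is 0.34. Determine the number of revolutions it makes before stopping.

≈ 12.5 revolutions

I = ½MR² = (1/2)(3.61)(0.329)² = 0.1954 kg·m².
Friction force f = μN = (0.34)(16.6) = 5.644 N at the rim; torque magnitude τ = fR = 1.857 N·m, opposing ω.
|α| = τ/I = 1.857/0.1954 = 9.504 rad/s² (deceleration).
ω² = ω₀² − 2|α|θ with ω = 0 ⇒ θ = ω₀²/(2|α|) = 78.79 rad = 12.54 rev.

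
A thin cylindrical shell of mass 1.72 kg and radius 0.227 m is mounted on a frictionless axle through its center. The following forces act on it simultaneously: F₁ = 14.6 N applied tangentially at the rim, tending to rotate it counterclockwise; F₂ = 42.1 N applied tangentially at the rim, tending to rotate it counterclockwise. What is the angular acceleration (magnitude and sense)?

I = MR² = (1.72)(0.227)² = 0.08863 kg·m².
Taking counterclockwise as positive: τ₁ = +(14.6)(0.227) = +3.314 N·m; τ₂ = +(42.1)(0.227) = +9.557 N·m.
Net torque τ = 12.87 N·m.
α = τ/I = 12.87/0.08863 = 145.2 rad/s².

α ≈ 145 rad/s², counterclockwise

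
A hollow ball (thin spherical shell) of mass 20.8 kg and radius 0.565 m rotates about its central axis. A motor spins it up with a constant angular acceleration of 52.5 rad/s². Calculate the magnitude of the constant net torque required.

τ ≈ 232 N·m

I = (2/3)MR² = (2/3)(20.8)(0.565)² = 4.427 kg·m².
τ = Iα = (4.427)(52.50) = 232.4 N·m.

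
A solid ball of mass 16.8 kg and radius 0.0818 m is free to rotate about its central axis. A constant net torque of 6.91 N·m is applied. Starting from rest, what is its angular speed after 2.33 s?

I = (2/5)MR² = (2/5)(16.8)(0.0818)² = 0.04497 kg·m².
α = τ/I = 6.91/0.04497 = 153.7 rad/s².
ω = ω₀ + αt = 0 + (153.7)(2.33) = 358.1 rad/s.

ω ≈ 358 rad/s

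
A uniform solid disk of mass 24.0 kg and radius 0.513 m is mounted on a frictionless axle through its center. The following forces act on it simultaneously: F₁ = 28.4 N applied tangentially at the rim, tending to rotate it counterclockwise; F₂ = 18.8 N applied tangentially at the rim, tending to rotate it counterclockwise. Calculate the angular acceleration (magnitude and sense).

I = ½MR² = (1/2)(24.0)(0.513)² = 3.158 kg·m².
Taking counterclockwise as positive: τ₁ = +(28.4)(0.513) = +14.57 N·m; τ₂ = +(18.8)(0.513) = +9.644 N·m.
Net torque τ = 24.21 N·m.
α = τ/I = 24.21/3.158 = 7.667 rad/s².

α ≈ 7.67 rad/s², counterclockwise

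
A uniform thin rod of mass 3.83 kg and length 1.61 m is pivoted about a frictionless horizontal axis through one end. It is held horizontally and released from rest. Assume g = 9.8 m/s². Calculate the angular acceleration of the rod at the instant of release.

α ≈ 9.13 rad/s²

About the pivot, I = (1/3)ML² = (1/3)(3.83)(1.61)² = 3.309 kg·m².
The weight acts at the center, a distance L/2 = 0.8050 m from the pivot; τ = Mg(L/2) = 30.21 N·m.
α = τ/I = 30.21/3.309 = 9.130 rad/s².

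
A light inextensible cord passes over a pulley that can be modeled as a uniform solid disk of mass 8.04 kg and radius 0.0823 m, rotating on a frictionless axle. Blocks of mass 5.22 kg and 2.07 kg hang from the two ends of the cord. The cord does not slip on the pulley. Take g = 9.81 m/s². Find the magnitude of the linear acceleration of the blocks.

I = ½MR² = (1/2)(8.04)(0.0823)² = 0.02723 kg·m².
Heavier block: m₁g − T₁ = m₁a. Lighter block: T₂ − m₂g = m₂a.
Pulley: (T₁ − T₂)R = Iα = I(a/R), so T₁ − T₂ = (I/R²)a = (1/2)M_p a = 4.020·a.
Adding the three: (m₁ − m₂)g = (m₁ + m₂ + 4.020)a, so a = (5.22 − 2.07)(9.81)/(5.22 + 2.07 + 4.020) = 2.732 m/s².

a ≈ 2.73 m/s²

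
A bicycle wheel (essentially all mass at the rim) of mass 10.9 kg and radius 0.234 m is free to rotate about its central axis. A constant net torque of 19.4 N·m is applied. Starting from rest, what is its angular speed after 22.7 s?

ω ≈ 738 rad/s

I = MR² = (10.9)(0.234)² = 0.5968 kg·m².
α = τ/I = 19.4/0.5968 = 32.50 rad/s².
ω = ω₀ + αt = 0 + (32.50)(22.7) = 737.9 rad/s.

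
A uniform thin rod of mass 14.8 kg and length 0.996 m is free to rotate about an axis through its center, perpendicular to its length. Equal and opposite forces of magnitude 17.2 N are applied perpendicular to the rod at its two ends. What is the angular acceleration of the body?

α ≈ 14.0 rad/s²

I = (1/12)ML² = (1/12)(14.8)(0.996)² = 1.223 kg·m².
The couple gives τ = F·(L/2) + F·(L/2) = F L = (17.2)(0.996) = 17.13 N·m.
Newton's second law for rotation, τ = Iα, gives α = τ/I = 17.13/1.223 = 14.00 rad/s².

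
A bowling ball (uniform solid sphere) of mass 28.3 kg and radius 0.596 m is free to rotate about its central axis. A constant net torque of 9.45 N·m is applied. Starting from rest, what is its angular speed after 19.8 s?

ω ≈ 46.5 rad/s

I = (2/5)MR² = (2/5)(28.3)(0.596)² = 4.021 kg·m².
α = τ/I = 9.45/4.021 = 2.350 rad/s².
ω = ω₀ + αt = 0 + (2.350)(19.8) = 46.53 rad/s.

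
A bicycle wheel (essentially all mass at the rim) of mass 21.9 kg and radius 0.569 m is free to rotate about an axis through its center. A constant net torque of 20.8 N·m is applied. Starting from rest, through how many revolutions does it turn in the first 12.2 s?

I = MR² = (21.9)(0.569)² = 7.090 kg·m².
α = τ/I = 20.8/7.090 = 2.934 rad/s².
θ = ½αt² = ½(2.934)(12.2)² = 218.3 rad.
Revolutions = θ/(2π) = 34.75.

≈ 34.7 revolutions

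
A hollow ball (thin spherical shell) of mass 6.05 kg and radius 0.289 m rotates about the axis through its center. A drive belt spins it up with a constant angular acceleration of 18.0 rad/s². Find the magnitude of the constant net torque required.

τ ≈ 6.06 N·m

I = (2/3)MR² = (2/3)(6.05)(0.289)² = 0.3369 kg·m².
τ = Iα = (0.3369)(18.00) = 6.064 N·m.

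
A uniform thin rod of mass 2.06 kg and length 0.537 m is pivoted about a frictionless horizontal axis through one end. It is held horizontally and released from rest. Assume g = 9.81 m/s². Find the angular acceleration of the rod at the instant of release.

About the pivot, I = (1/3)ML² = (1/3)(2.06)(0.537)² = 0.1980 kg·m².
The weight acts at the center, a distance L/2 = 0.2685 m from the pivot; τ = Mg(L/2) = 5.426 N·m.
α = τ/I = 5.426/0.1980 = 27.40 rad/s².

α ≈ 27.4 rad/s²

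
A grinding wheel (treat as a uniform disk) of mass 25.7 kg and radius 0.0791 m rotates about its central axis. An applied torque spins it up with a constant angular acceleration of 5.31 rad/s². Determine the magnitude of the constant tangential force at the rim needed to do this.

F ≈ 5.40 N

I = ½MR² = (1/2)(25.7)(0.0791)² = 0.08040 kg·m².
The required torque is τ = Iα = (0.08040)(5.310) = 0.4269 N·m.
A tangential force at the rim gives τ = FR, so F = τ/R = 0.4269/0.0791 = 5.397 N.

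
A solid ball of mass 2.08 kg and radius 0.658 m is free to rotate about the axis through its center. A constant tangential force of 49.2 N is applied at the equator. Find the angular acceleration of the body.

α ≈ 89.9 rad/s²

I = (2/5)MR² = (2/5)(2.08)(0.658)² = 0.3602 kg·m².
τ = F R = (49.2)(0.658) = 32.37 N·m.
From τ = Iα: α = 32.37/0.3602 = 89.87 rad/s².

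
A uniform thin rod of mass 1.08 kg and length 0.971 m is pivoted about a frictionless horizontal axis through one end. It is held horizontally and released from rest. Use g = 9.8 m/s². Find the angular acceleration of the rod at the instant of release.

About the pivot, I = (1/3)ML² = (1/3)(1.08)(0.971)² = 0.3394 kg·m².
The weight acts at the center, a distance L/2 = 0.4855 m from the pivot; τ = Mg(L/2) = 5.139 N·m.
α = τ/I = 5.139/0.3394 = 15.14 rad/s².
(Equivalently α = (3g/(2L)) = 15.14 rad/s².)

α ≈ 15.1 rad/s²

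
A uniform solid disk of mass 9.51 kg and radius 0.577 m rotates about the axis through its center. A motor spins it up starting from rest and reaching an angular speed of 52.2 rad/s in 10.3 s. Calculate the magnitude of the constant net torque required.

I = ½MR² = (1/2)(9.51)(0.577)² = 1.583 kg·m².
α = Δω/Δt = (52.2 − 0)/10.3 = 5.068 rad/s².
τ = Iα = (1.583)(5.068) = 8.023 N·m.

τ ≈ 8.02 N·m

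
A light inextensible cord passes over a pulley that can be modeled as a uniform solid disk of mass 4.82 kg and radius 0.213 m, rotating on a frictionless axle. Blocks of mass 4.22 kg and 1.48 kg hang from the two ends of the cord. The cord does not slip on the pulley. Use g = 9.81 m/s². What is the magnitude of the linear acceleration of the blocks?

a ≈ 3.31 m/s²

I = ½MR² = (1/2)(4.82)(0.213)² = 0.1093 kg·m².
Heavier block: m₁g − T₁ = m₁a. Lighter block: T₂ − m₂g = m₂a.
Pulley: (T₁ − T₂)R = Iα = I(a/R), so T₁ − T₂ = (I/R²)a = (1/2)M_p a = 2.410·a.
Adding the three: (m₁ − m₂)g = (m₁ + m₂ + 2.410)a, so a = (4.22 − 1.48)(9.81)/(4.22 + 1.48 + 2.410) = 3.314 m/s².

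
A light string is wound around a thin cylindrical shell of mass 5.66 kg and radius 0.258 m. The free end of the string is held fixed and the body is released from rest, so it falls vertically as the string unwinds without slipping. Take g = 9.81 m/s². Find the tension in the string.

Translation: Mg − T = Ma. Rotation about the center: TR = Iα with I = MR².
With a = αR: T = (I/R²)a = M a, so Mg = (1 + 1.000)Ma.
a = g/(1 + 1.000) = 9.81/2.000 = 4.905 m/s².
T = 1.000·M·a = (1.000)(5.66)(4.905) = 27.76 N.

T ≈ 27.8 N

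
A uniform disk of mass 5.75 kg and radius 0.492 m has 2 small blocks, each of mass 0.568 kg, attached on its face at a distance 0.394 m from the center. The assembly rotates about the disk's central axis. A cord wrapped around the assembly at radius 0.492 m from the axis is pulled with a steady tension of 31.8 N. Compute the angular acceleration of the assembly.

α ≈ 17.9 rad/s²

I_disk = ½MR² = ½(5.75)(0.492)² = 0.6959 kg·m².
I_blocks = 2·m·r² = 2(0.568)(0.394)² = 0.1763 kg·m².
Total I = 0.8723 kg·m².
τ = F r = (31.8)(0.492) = 15.65 N·m.
α = τ/I = 15.65/0.8723 = 17.94 rad/s².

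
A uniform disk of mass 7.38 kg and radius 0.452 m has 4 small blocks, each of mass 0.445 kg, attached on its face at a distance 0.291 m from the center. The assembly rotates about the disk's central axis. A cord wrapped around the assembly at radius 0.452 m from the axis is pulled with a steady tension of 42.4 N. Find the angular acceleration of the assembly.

α ≈ 21.2 rad/s²

I_disk = ½MR² = ½(7.38)(0.452)² = 0.7539 kg·m².
I_blocks = 4·m·r² = 4(0.445)(0.291)² = 0.1507 kg·m².
Total I = 0.9046 kg·m².
τ = F r = (42.4)(0.452) = 19.16 N·m.
α = τ/I = 19.16/0.9046 = 21.19 rad/s².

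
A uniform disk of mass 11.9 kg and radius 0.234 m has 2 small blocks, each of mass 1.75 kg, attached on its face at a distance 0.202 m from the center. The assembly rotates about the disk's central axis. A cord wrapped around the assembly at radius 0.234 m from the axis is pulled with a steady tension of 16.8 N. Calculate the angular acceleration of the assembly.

I_disk = ½MR² = ½(11.9)(0.234)² = 0.3258 kg·m².
I_blocks = 2·m·r² = 2(1.75)(0.202)² = 0.1428 kg·m².
Total I = 0.4686 kg·m².
τ = F r = (16.8)(0.234) = 3.931 N·m.
α = τ/I = 3.931/0.4686 = 8.389 rad/s².

α ≈ 8.39 rad/s²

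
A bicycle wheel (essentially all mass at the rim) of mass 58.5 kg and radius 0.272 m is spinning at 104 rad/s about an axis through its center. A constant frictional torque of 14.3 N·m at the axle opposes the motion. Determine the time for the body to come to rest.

t ≈ 31.5 s

I = MR² = (58.5)(0.272)² = 4.328 kg·m².
The net torque has magnitude 14.3 N·m, opposing ω.
|α| = τ/I = 14.30/4.328 = 3.304 rad/s² (deceleration).
0 = ω₀ − |α|t ⇒ t = ω₀/|α| = 104/3.304 = 31.48 s.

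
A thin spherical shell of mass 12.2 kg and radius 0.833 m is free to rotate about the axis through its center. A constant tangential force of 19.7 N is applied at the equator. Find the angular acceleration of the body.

α ≈ 2.91 rad/s²

I = (2/3)MR² = (2/3)(12.2)(0.833)² = 5.644 kg·m².
τ = F R = (19.7)(0.833) = 16.41 N·m.
Newton's second law for rotation, τ = Iα, gives α = τ/I = 16.41/5.644 = 2.908 rad/s².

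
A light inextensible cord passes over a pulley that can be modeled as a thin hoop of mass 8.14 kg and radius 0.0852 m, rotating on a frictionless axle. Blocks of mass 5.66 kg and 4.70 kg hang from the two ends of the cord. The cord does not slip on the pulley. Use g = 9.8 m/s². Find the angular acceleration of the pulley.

α ≈ 5.97 rad/s²

I = MR² = (8.14)(0.0852)² = 0.05909 kg·m².
Heavier block: m₁g − T₁ = m₁a. Lighter block: T₂ − m₂g = m₂a.
Pulley: (T₁ − T₂)R = Iα = I(a/R), so T₁ − T₂ = (I/R²)a = 1·M_p a = 8.140·a.
Adding the three: (m₁ − m₂)g = (m₁ + m₂ + 8.140)a, so a = (5.66 − 4.70)(9.8)/(5.66 + 4.70 + 8.140) = 0.5085 m/s².
α = a/R = 0.5085/0.0852 = 5.969 rad/s².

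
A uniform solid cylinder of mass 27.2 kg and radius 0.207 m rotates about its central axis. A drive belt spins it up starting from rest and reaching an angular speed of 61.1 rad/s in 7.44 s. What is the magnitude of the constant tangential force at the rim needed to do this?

I = ½MR² = (1/2)(27.2)(0.207)² = 0.5827 kg·m².
α = Δω/Δt = (61.1 − 0)/7.44 = 8.212 rad/s².
The required torque is τ = Iα = (0.5827)(8.212) = 4.786 N·m.
A tangential force at the rim gives τ = FR, so F = τ/R = 4.786/0.207 = 23.12 N.

F ≈ 23.1 N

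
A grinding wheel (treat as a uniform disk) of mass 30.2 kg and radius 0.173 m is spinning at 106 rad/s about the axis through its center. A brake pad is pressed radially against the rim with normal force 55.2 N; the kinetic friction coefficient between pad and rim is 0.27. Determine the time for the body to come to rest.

t ≈ 18.6 s

I = ½MR² = (1/2)(30.2)(0.173)² = 0.4519 kg·m².
Friction force f = μN = (0.27)(55.2) = 14.90 N at the rim; torque magnitude τ = fR = 2.578 N·m, opposing ω.
|α| = τ/I = 2.578/0.4519 = 5.705 rad/s² (deceleration).
0 = ω₀ − |α|t ⇒ t = ω₀/|α| = 106/5.705 = 18.58 s.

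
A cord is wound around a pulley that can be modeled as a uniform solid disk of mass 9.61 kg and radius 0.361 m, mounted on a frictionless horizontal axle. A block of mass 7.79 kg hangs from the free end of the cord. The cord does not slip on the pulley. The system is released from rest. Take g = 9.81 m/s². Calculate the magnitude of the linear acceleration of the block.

a ≈ 6.07 m/s²

I = ½MR² = (1/2)(9.61)(0.361)² = 0.6262 kg·m².
Block: mg − T = ma. Pulley: TR = Iα. No-slip: a = αR, so T = (I/R²)a = 4.805·a.
Then mg = (m + 4.805)a, so a = (7.79)(9.81)/(7.79 + 4.805) = 6.067 m/s².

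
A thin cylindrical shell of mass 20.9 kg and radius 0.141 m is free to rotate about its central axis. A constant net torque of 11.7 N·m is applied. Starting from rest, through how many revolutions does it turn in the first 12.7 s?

I = MR² = (20.9)(0.141)² = 0.4155 kg·m².
α = τ/I = 11.7/0.4155 = 28.16 rad/s².
θ = ½αt² = ½(28.16)(12.7)² = 2271 rad.
Revolutions = θ/(2π) = 361.4.

≈ 361 revolutions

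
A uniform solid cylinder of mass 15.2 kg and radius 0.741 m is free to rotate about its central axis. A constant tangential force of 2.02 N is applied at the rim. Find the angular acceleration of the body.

I = ½MR² = (1/2)(15.2)(0.741)² = 4.173 kg·m².
τ = F R = (2.02)(0.741) = 1.497 N·m.
Newton's second law for rotation, τ = Iα, gives α = τ/I = 1.497/4.173 = 0.3587 rad/s².

α ≈ 0.359 rad/s²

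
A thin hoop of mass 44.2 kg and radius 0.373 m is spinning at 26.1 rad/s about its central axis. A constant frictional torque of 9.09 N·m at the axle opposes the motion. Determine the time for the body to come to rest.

t ≈ 17.7 s

I = MR² = (44.2)(0.373)² = 6.150 kg·m².
The net torque has magnitude 9.09 N·m, opposing ω.
|α| = τ/I = 9.090/6.150 = 1.478 rad/s² (deceleration).
0 = ω₀ − |α|t ⇒ t = ω₀/|α| = 26.1/1.478 = 17.66 s.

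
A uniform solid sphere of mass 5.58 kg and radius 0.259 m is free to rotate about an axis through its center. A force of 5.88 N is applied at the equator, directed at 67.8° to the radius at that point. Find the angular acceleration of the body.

α ≈ 9.42 rad/s²

I = (2/5)MR² = (2/5)(5.58)(0.259)² = 0.1497 kg·m².
Only the tangential component produces torque: τ = F R sinθ = (5.88)(0.259) sin 67.8° = 1.410 N·m.
From τ = Iα: α = 1.410/0.1497 = 9.417 rad/s².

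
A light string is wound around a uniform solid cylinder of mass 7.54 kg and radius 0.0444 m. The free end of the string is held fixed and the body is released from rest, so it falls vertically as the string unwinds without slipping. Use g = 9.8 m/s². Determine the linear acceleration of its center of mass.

a ≈ 6.53 m/s²

Translation: Mg − T = Ma. Rotation about the center: TR = Iα with I = ½MR².
With a = αR: T = (I/R²)a = (1/2)M a, so Mg = (1 + 0.5000)Ma.
a = g/(1 + 0.5000) = 9.8/1.500 = 6.533 m/s².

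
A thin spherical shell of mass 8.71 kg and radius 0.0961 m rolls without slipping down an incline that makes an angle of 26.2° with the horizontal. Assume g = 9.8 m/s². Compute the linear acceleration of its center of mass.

a ≈ 2.60 m/s²

Translation along the incline: Mg sinθ − f = Ma.
Rotation about the center: fR = Iα with I = (2/3)MR². No-slip gives a = αR, so f = (I/R²)a = (2/3)M a.
Substituting: Mg sinθ = (1 + 0.6667)Ma, so a = g sinθ/(1 + 0.6667) = (9.8) sin 26.2° / 1.667 = 2.596 m/s².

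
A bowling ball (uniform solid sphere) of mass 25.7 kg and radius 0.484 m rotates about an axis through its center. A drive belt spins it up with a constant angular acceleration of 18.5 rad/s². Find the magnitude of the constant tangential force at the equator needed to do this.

F ≈ 92.0 N

I = (2/5)MR² = (2/5)(25.7)(0.484)² = 2.408 kg·m².
The required torque is τ = Iα = (2.408)(18.50) = 44.55 N·m.
A tangential force at the equator gives τ = FR, so F = τ/R = 44.55/0.484 = 92.05 N.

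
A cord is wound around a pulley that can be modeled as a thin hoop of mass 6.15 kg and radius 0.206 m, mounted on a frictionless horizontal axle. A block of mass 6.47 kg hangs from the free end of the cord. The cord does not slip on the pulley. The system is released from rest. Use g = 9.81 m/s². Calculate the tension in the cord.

I = MR² = (6.15)(0.206)² = 0.2610 kg·m².
Block: mg − T = ma. Pulley: TR = Iα. No-slip: a = αR, so T = (I/R²)a = 6.150·a.
Then mg = (m + 6.150)a, so a = (6.47)(9.81)/(6.47 + 6.150) = 5.029 m/s².
T = 6.150·a = 30.93 N.

T ≈ 30.9 N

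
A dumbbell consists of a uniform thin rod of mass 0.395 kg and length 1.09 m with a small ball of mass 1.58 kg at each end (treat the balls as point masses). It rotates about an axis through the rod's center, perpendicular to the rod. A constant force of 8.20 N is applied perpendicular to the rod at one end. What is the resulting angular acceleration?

I_rod = (1/12)ML² = (1/12)(0.395)(1.09)² = 0.03911 kg·m².
I_balls = 2·m·(L/2)² = 2(1.58)(0.5450)² = 0.9386 kg·m².
Total I = 0.9777 kg·m².
τ = F·(L/2) = (8.20)(0.545) = 4.469 N·m.
α = τ/I = 4.469/0.9777 = 4.571 rad/s².

α ≈ 4.57 rad/s²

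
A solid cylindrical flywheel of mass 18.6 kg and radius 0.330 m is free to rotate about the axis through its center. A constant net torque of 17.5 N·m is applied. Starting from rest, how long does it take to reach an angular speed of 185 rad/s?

t ≈ 10.7 s

I = ½MR² = (1/2)(18.6)(0.330)² = 1.013 kg·m².
α = τ/I = 17.5/1.013 = 17.28 rad/s².
ω = αt ⇒ t = ω/α = 185/17.28 = 10.71 s.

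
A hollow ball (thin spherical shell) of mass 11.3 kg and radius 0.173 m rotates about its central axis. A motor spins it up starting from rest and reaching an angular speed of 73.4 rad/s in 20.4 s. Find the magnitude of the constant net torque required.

I = (2/3)MR² = (2/3)(11.3)(0.173)² = 0.2255 kg·m².
α = Δω/Δt = (73.4 − 0)/20.4 = 3.598 rad/s².
τ = Iα = (0.2255)(3.598) = 0.8112 N·m.

τ ≈ 0.811 N·m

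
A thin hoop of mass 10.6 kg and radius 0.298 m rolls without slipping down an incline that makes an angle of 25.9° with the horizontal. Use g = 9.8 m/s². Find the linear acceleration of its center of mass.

a ≈ 2.14 m/s²

Translation along the incline: Mg sinθ − f = Ma.
Rotation about the center: fR = Iα with I = MR². No-slip gives a = αR, so f = (I/R²)a = M a.
Substituting: Mg sinθ = (1 + 1.000)Ma, so a = g sinθ/(1 + 1.000) = (9.8) sin 25.9° / 2.000 = 2.140 m/s².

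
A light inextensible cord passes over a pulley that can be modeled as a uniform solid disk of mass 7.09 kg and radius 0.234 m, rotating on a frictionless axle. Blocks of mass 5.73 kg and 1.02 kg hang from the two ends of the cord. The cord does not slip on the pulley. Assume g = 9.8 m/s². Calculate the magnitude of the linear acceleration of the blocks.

I = ½MR² = (1/2)(7.09)(0.234)² = 0.1941 kg·m².
Heavier block: m₁g − T₁ = m₁a. Lighter block: T₂ − m₂g = m₂a.
Pulley: (T₁ − T₂)R = Iα = I(a/R), so T₁ − T₂ = (I/R²)a = (1/2)M_p a = 3.545·a.
Adding the three: (m₁ − m₂)g = (m₁ + m₂ + 3.545)a, so a = (5.73 − 1.02)(9.8)/(5.73 + 1.02 + 3.545) = 4.484 m/s².

a ≈ 4.48 m/s²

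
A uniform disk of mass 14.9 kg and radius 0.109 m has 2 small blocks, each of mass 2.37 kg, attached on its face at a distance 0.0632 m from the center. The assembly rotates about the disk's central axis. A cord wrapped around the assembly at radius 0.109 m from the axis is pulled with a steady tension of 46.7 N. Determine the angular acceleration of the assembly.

I_disk = ½MR² = ½(14.9)(0.109)² = 0.08851 kg·m².
I_blocks = 2·m·r² = 2(2.37)(0.0632)² = 0.01893 kg·m².
Total I = 0.1074 kg·m².
τ = F r = (46.7)(0.109) = 5.090 N·m.
α = τ/I = 5.090/0.1074 = 47.38 rad/s².

α ≈ 47.4 rad/s²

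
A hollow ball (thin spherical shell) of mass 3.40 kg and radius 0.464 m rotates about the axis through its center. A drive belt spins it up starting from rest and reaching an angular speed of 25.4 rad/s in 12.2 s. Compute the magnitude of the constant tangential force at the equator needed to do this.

F ≈ 2.19 N

I = (2/3)MR² = (2/3)(3.40)(0.464)² = 0.4880 kg·m².
α = Δω/Δt = (25.4 − 0)/12.2 = 2.082 rad/s².
The required torque is τ = Iα = (0.4880)(2.082) = 1.016 N·m.
A tangential force at the equator gives τ = FR, so F = τ/R = 1.016/0.464 = 2.190 N.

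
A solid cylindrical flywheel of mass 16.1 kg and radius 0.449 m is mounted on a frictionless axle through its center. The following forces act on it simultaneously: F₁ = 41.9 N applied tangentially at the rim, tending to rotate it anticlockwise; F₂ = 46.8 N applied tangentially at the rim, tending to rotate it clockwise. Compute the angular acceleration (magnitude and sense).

α ≈ 1.36 rad/s², clockwise

I = ½MR² = (1/2)(16.1)(0.449)² = 1.623 kg·m².
Taking anticlockwise as positive: τ₁ = +(41.9)(0.449) = +18.81 N·m; τ₂ = −(46.8)(0.449) = −21.01 N·m.
Net torque τ = -2.200 N·m.
α = τ/I = -2.200/1.623 = -1.356 rad/s².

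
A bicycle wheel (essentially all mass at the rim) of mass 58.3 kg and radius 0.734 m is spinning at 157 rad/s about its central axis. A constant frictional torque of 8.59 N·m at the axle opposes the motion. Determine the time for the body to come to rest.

I = MR² = (58.3)(0.734)² = 31.41 kg·m².
The net torque has magnitude 8.59 N·m, opposing ω.
|α| = τ/I = 8.590/31.41 = 0.2735 rad/s² (deceleration).
0 = ω₀ − |α|t ⇒ t = ω₀/|α| = 157/0.2735 = 574.1 s.

t ≈ 574 s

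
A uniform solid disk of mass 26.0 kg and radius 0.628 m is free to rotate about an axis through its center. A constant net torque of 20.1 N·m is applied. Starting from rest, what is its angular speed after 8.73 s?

ω ≈ 34.2 rad/s

I = ½MR² = (1/2)(26.0)(0.628)² = 5.127 kg·m².
α = τ/I = 20.1/5.127 = 3.920 rad/s².
ω = ω₀ + αt = 0 + (3.920)(8.73) = 34.23 rad/s.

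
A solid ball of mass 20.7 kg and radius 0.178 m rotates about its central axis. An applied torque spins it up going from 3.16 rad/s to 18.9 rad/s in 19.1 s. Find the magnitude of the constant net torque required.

I = (2/5)MR² = (2/5)(20.7)(0.178)² = 0.2623 kg·m².
α = Δω/Δt = (18.9 − 3.16)/19.1 = 0.8241 rad/s².
τ = Iα = (0.2623)(0.8241) = 0.2162 N·m.

τ ≈ 0.216 N·m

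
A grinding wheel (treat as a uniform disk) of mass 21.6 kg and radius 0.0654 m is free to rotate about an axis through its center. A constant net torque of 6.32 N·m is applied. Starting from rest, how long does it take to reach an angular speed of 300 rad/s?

t ≈ 2.19 s

I = ½MR² = (1/2)(21.6)(0.0654)² = 0.04619 kg·m².
α = τ/I = 6.32/0.04619 = 136.8 rad/s².
ω = αt ⇒ t = ω/α = 300/136.8 = 2.193 s.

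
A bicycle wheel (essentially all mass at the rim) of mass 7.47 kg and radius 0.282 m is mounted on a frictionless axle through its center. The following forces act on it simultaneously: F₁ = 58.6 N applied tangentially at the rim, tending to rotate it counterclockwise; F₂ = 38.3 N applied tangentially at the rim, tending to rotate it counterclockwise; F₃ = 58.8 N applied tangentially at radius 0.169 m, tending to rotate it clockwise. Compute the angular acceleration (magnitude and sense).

I = MR² = (7.47)(0.282)² = 0.5940 kg·m².
Taking counterclockwise as positive: τ₁ = +(58.6)(0.282) = +16.53 N·m; τ₂ = +(38.3)(0.282) = +10.80 N·m; τ₃ = −(58.8)(0.169) = −9.937 N·m.
Net torque τ = 17.39 N·m.
α = τ/I = 17.39/0.5940 = 29.27 rad/s².

α ≈ 29.3 rad/s², counterclockwise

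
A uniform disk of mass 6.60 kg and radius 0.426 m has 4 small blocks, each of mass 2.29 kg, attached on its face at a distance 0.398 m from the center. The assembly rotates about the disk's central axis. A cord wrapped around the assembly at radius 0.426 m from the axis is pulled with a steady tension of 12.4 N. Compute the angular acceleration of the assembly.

α ≈ 2.58 rad/s²

I_disk = ½MR² = ½(6.60)(0.426)² = 0.5989 kg·m².
I_blocks = 4·m·r² = 4(2.29)(0.398)² = 1.451 kg·m².
Total I = 2.050 kg·m².
τ = F r = (12.4)(0.426) = 5.282 N·m.
α = τ/I = 5.282/2.050 = 2.577 rad/s².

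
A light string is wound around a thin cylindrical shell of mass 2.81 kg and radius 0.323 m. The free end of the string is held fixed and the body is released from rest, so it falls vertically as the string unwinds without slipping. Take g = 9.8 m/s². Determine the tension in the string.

T ≈ 13.8 N

Translation: Mg − T = Ma. Rotation about the center: TR = Iα with I = MR².
With a = αR: T = (I/R²)a = M a, so Mg = (1 + 1.000)Ma.
a = g/(1 + 1.000) = 9.8/2.000 = 4.900 m/s².
T = 1.000·M·a = (1.000)(2.81)(4.900) = 13.77 N.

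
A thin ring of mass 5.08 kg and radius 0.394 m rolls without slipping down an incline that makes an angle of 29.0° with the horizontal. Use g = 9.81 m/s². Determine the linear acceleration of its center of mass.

Translation along the incline: Mg sinθ − f = Ma.
Rotation about the center: fR = Iα with I = MR². No-slip gives a = αR, so f = (I/R²)a = M a.
Substituting: Mg sinθ = (1 + 1.000)Ma, so a = g sinθ/(1 + 1.000) = (9.81) sin 29.0° / 2.000 = 2.378 m/s².

a ≈ 2.38 m/s²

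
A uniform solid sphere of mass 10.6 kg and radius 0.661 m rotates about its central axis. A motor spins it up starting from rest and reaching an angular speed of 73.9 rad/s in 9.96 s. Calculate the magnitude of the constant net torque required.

τ ≈ 13.7 N·m

I = (2/5)MR² = (2/5)(10.6)(0.661)² = 1.853 kg·m².
α = Δω/Δt = (73.9 − 0)/9.96 = 7.420 rad/s².
τ = Iα = (1.853)(7.420) = 13.75 N·m.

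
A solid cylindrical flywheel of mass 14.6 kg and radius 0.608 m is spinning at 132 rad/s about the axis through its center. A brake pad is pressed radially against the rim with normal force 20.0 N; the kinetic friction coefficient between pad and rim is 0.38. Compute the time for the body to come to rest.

I = ½MR² = (1/2)(14.6)(0.608)² = 2.699 kg·m².
Friction force f = μN = (0.38)(20.0) = 7.600 N at the rim; torque magnitude τ = fR = 4.621 N·m, opposing ω.
|α| = τ/I = 4.621/2.699 = 1.712 rad/s² (deceleration).
0 = ω₀ − |α|t ⇒ t = ω₀/|α| = 132/1.712 = 77.09 s.

t ≈ 77.1 s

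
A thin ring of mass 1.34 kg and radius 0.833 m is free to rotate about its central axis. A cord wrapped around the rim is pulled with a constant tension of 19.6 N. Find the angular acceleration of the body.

I = MR² = (1.34)(0.833)² = 0.9298 kg·m².
τ = F R = (19.6)(0.833) = 16.33 N·m.
From τ = Iα: α = 16.33/0.9298 = 17.56 rad/s².

α ≈ 17.6 rad/s²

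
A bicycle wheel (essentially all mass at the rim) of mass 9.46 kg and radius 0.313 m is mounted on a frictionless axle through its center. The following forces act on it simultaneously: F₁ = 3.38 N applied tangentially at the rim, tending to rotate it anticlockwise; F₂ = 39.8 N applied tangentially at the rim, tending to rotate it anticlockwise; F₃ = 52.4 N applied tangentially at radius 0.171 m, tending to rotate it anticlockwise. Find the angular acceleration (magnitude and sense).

I = MR² = (9.46)(0.313)² = 0.9268 kg·m².
Taking anticlockwise as positive: τ₁ = +(3.38)(0.313) = +1.058 N·m; τ₂ = +(39.8)(0.313) = +12.46 N·m; τ₃ = +(52.4)(0.171) = +8.960 N·m.
Net torque τ = 22.48 N·m.
α = τ/I = 22.48/0.9268 = 24.25 rad/s².

α ≈ 24.3 rad/s², anticlockwise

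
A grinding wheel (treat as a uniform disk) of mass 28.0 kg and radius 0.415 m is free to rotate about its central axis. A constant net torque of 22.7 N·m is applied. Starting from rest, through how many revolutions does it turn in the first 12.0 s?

≈ 108 revolutions

I = ½MR² = (1/2)(28.0)(0.415)² = 2.411 kg·m².
α = τ/I = 22.7/2.411 = 9.415 rad/s².
θ = ½αt² = ½(9.415)(12.0)² = 677.9 rad.
Revolutions = θ/(2π) = 107.9.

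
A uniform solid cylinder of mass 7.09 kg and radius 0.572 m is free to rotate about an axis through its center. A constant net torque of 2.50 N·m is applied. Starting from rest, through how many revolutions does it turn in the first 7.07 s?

I = ½MR² = (1/2)(7.09)(0.572)² = 1.160 kg·m².
α = τ/I = 2.50/1.160 = 2.155 rad/s².
θ = ½αt² = ½(2.155)(7.07)² = 53.87 rad.
Revolutions = θ/(2π) = 8.574.

≈ 8.57 revolutions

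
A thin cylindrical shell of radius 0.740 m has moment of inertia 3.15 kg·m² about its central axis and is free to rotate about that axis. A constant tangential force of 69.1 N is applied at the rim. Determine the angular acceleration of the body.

α ≈ 16.2 rad/s²

τ = F R = (69.1)(0.740) = 51.13 N·m.
Newton's second law for rotation, τ = Iα, gives α = τ/I = 51.13/3.150 = 16.23 rad/s².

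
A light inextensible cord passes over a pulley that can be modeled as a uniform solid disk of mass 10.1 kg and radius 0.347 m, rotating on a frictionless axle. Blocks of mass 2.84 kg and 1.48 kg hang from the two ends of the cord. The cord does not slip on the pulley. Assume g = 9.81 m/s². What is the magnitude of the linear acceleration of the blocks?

a ≈ 1.42 m/s²

I = ½MR² = (1/2)(10.1)(0.347)² = 0.6081 kg·m².
Heavier block: m₁g − T₁ = m₁a. Lighter block: T₂ − m₂g = m₂a.
Pulley: (T₁ − T₂)R = Iα = I(a/R), so T₁ − T₂ = (I/R²)a = (1/2)M_p a = 5.050·a.
Adding the three: (m₁ − m₂)g = (m₁ + m₂ + 5.050)a, so a = (2.84 − 1.48)(9.81)/(2.84 + 1.48 + 5.050) = 1.424 m/s².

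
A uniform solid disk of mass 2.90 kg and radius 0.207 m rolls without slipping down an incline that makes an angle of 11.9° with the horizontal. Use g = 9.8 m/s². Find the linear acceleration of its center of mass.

Translation along the incline: Mg sinθ − f = Ma.
Rotation about the center: fR = Iα with I = ½MR². No-slip gives a = αR, so f = (I/R²)a = (1/2)M a.
Substituting: Mg sinθ = (1 + 0.5000)Ma, so a = g sinθ/(1 + 0.5000) = (9.8) sin 11.9° / 1.500 = 1.347 m/s².

a ≈ 1.35 m/s²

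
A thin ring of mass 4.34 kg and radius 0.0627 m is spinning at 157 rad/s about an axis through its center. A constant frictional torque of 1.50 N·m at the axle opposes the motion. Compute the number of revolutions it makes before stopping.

≈ 22.3 revolutions

I = MR² = (4.34)(0.0627)² = 0.01706 kg·m².
The net torque has magnitude 1.50 N·m, opposing ω.
|α| = τ/I = 1.500/0.01706 = 87.92 rad/s² (deceleration).
ω² = ω₀² − 2|α|θ with ω = 0 ⇒ θ = ω₀²/(2|α|) = 140.2 rad = 22.31 rev.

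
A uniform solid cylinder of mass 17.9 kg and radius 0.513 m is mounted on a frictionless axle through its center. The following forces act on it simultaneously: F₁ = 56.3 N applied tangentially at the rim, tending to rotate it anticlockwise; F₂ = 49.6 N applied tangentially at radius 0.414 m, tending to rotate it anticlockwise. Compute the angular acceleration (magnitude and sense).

α ≈ 21.0 rad/s², anticlockwise

I = ½MR² = (1/2)(17.9)(0.513)² = 2.355 kg·m².
Taking anticlockwise as positive: τ₁ = +(56.3)(0.513) = +28.88 N·m; τ₂ = +(49.6)(0.414) = +20.53 N·m.
Net torque τ = 49.42 N·m.
α = τ/I = 49.42/2.355 = 20.98 rad/s².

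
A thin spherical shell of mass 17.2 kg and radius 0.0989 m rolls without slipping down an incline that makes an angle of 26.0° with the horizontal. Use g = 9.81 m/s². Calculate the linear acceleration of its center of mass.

a ≈ 2.58 m/s²

Translation along the incline: Mg sinθ − f = Ma.
Rotation about the center: fR = Iα with I = (2/3)MR². No-slip gives a = αR, so f = (I/R²)a = (2/3)M a.
Substituting: Mg sinθ = (1 + 0.6667)Ma, so a = g sinθ/(1 + 0.6667) = (9.81) sin 26.0° / 1.667 = 2.580 m/s².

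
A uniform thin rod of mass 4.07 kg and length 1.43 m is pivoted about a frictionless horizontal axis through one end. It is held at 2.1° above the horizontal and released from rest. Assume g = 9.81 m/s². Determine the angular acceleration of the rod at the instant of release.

α ≈ 10.3 rad/s²

About the pivot, I = (1/3)ML² = (1/3)(4.07)(1.43)² = 2.774 kg·m².
The weight acts at the center, a distance L/2 = 0.7150 m from the pivot; τ = Mg(L/2) cos 2.1° = 28.53 N·m.
α = τ/I = 28.53/2.774 = 10.28 rad/s².
(Equivalently α = (3g/(2L)) cos 2.1° = 10.28 rad/s².)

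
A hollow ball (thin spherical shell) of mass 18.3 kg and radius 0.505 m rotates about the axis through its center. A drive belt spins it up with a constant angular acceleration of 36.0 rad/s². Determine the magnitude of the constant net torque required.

τ ≈ 112 N·m

I = (2/3)MR² = (2/3)(18.3)(0.505)² = 3.111 kg·m².
τ = Iα = (3.111)(36.00) = 112.0 N·m.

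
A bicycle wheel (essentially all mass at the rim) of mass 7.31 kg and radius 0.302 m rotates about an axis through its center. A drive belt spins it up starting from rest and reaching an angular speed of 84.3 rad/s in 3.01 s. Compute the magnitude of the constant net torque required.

τ ≈ 18.7 N·m

I = MR² = (7.31)(0.302)² = 0.6667 kg·m².
α = Δω/Δt = (84.3 − 0)/3.01 = 28.01 rad/s².
τ = Iα = (0.6667)(28.01) = 18.67 N·m.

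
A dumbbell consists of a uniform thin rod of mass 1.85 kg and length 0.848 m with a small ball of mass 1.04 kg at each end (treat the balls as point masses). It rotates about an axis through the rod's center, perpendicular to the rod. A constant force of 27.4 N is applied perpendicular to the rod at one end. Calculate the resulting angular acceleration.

α ≈ 24.0 rad/s²

I_rod = (1/12)ML² = (1/12)(1.85)(0.848)² = 0.1109 kg·m².
I_balls = 2·m·(L/2)² = 2(1.04)(0.4240)² = 0.3739 kg·m².
Total I = 0.4848 kg·m².
τ = F·(L/2) = (27.4)(0.424) = 11.62 N·m.
α = τ/I = 11.62/0.4848 = 23.96 rad/s².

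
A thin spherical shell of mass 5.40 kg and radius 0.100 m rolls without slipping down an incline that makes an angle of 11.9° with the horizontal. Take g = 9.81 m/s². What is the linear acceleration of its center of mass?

Translation along the incline: Mg sinθ − f = Ma.
Rotation about the center: fR = Iα with I = (2/3)MR². No-slip gives a = αR, so f = (I/R²)a = (2/3)M a.
Substituting: Mg sinθ = (1 + 0.6667)Ma, so a = g sinθ/(1 + 0.6667) = (9.81) sin 11.9° / 1.667 = 1.214 m/s².

a ≈ 1.21 m/s²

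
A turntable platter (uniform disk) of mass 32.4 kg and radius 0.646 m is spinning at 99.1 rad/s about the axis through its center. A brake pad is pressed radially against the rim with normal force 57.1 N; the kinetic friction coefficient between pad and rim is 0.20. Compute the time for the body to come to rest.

t ≈ 90.8 s

I = ½MR² = (1/2)(32.4)(0.646)² = 6.761 kg·m².
Friction force f = μN = (0.20)(57.1) = 11.42 N at the rim; torque magnitude τ = fR = 7.377 N·m, opposing ω.
|α| = τ/I = 7.377/6.761 = 1.091 rad/s² (deceleration).
0 = ω₀ − |α|t ⇒ t = ω₀/|α| = 99.1/1.091 = 90.81 s.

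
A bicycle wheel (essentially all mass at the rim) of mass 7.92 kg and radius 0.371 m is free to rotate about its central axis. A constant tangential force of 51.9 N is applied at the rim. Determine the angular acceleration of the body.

I = MR² = (7.92)(0.371)² = 1.090 kg·m².
τ = F R = (51.9)(0.371) = 19.25 N·m.
Newton's second law for rotation, τ = Iα, gives α = τ/I = 19.25/1.090 = 17.66 rad/s².

α ≈ 17.7 rad/s²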